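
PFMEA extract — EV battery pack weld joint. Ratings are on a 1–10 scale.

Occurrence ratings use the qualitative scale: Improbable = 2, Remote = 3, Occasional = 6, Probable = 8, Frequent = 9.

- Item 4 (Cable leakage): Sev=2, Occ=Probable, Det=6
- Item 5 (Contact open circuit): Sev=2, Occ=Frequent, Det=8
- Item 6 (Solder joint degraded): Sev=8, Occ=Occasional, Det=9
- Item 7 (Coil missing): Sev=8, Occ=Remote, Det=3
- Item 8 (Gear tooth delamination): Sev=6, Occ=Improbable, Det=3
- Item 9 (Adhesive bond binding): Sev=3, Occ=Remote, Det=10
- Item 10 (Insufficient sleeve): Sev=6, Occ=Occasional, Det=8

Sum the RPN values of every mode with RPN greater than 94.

RPN = Severity × Occurrence × Detection:
  Item 4: 2 × 8 × 6 = 96
  Item 5: 2 × 9 × 8 = 144
  Item 6: 8 × 6 × 9 = 432
  Item 7: 8 × 3 × 3 = 72
  Item 8: 6 × 2 × 3 = 36
  Item 9: 3 × 3 × 10 = 90
  Item 10: 6 × 6 × 8 = 288
RPN > 94: Item 4 (96), Item 5 (144), Item 6 (432), Item 10 (288).
Sum: 96 + 144 + 432 + 288 = 960.

960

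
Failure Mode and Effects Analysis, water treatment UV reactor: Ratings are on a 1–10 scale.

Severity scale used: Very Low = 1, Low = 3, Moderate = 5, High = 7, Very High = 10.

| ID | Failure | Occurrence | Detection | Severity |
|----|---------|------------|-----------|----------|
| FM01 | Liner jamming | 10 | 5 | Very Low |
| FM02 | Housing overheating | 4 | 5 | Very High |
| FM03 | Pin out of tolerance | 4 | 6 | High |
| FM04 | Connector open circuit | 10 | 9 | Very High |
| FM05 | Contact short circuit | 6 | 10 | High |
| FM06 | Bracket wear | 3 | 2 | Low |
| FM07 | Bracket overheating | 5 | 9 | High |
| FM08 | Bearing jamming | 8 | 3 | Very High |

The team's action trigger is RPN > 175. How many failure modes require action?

5

RPN = Severity × Occurrence × Detection:
  FM01: 1 × 10 × 5 = 50
  FM02: 10 × 4 × 5 = 200
  FM03: 7 × 4 × 6 = 168
  FM04: 10 × 10 × 9 = 900
  FM05: 7 × 6 × 10 = 420
  FM06: 3 × 3 × 2 = 18
  FM07: 7 × 5 × 9 = 315
  FM08: 10 × 8 × 3 = 240
Modes with RPN > 175: FM02 (200), FM04 (900), FM05 (420), FM07 (315), FM08 (240) → 5.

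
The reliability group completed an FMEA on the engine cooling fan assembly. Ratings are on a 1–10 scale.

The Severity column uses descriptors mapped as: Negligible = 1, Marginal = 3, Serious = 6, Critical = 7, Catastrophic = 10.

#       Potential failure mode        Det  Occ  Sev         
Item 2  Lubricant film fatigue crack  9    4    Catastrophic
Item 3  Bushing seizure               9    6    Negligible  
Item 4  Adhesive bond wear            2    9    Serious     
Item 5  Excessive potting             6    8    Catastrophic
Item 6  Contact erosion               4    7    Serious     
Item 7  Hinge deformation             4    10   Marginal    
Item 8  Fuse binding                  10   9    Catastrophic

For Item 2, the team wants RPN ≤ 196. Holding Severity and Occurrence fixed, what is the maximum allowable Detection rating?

4

Item 2: S=10, O=4, D=9 → current RPN = 360.
Fixed product = 40. Need 40 × D ≤ 196, so D ≤ 196/40 = 4.90.
Maximum integer Detection rating = 4 (gives RPN 160; D=5 would give 200 > 196).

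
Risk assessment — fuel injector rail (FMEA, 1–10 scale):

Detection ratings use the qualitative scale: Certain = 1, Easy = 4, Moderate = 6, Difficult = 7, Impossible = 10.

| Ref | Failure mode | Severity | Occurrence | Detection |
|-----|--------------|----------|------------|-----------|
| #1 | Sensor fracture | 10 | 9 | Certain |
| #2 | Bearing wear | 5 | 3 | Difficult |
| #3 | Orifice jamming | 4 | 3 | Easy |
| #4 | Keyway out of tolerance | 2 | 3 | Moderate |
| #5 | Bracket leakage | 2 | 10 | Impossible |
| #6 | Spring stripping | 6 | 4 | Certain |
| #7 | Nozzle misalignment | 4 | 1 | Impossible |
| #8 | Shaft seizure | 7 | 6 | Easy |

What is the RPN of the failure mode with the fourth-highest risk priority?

RPN = Severity × Occurrence × Detection:
  #1: 10 × 9 × 1 = 90
  #2: 5 × 3 × 7 = 105
  #3: 4 × 3 × 4 = 48
  #4: 2 × 3 × 6 = 36
  #5: 2 × 10 × 10 = 200
  #6: 6 × 4 × 1 = 24
  #7: 4 × 1 × 10 = 40
  #8: 7 × 6 × 4 = 168
Sorted descending: 200, 168, 105, 90, 48, 40, 36, 24.
The fourth-highest RPN is 90 (#1).

90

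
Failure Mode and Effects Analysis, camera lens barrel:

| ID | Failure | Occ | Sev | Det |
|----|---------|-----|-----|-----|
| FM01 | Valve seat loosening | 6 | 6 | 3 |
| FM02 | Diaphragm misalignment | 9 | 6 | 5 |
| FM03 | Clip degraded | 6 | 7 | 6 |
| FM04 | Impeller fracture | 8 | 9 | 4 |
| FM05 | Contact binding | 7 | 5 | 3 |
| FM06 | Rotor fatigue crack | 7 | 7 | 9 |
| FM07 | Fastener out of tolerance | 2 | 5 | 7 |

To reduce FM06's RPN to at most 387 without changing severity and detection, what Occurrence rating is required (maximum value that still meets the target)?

6

FM06: S=7, O=7, D=9 → current RPN = 441.
Fixed product = 63. Need 63 × O ≤ 387, so O ≤ 387/63 = 6.14.
Maximum integer Occurrence rating = 6 (gives RPN 378; O=7 would give 441 > 387).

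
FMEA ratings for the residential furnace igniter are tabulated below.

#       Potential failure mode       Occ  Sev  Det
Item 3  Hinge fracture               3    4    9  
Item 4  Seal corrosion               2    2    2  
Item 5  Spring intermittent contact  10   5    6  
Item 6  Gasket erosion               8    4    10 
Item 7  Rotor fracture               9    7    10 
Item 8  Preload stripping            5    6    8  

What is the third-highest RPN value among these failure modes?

300

RPN = Severity × Occurrence × Detection:
  Item 3: 4 × 3 × 9 = 108
  Item 4: 2 × 2 × 2 = 8
  Item 5: 5 × 10 × 6 = 300
  Item 6: 4 × 8 × 10 = 320
  Item 7: 7 × 9 × 10 = 630
  Item 8: 6 × 5 × 8 = 240
Sorted descending: 630, 320, 300, 240, 108, 8.
The third-highest RPN is 300 (Item 5).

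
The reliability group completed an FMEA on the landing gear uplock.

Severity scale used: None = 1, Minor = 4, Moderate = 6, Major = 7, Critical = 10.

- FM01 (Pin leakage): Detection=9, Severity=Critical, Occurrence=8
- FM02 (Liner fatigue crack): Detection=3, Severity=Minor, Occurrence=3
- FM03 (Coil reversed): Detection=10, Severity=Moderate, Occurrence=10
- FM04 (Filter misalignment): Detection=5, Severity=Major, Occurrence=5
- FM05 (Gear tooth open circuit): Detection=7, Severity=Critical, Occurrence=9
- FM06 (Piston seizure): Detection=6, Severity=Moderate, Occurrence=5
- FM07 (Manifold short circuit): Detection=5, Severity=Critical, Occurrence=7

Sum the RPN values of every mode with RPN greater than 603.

1350

RPN = Severity × Occurrence × Detection:
  FM01: 10 × 8 × 9 = 720
  FM02: 4 × 3 × 3 = 36
  FM03: 6 × 10 × 10 = 600
  FM04: 7 × 5 × 5 = 175
  FM05: 10 × 9 × 7 = 630
  FM06: 6 × 5 × 6 = 180
  FM07: 10 × 7 × 5 = 350
RPN > 603: FM01 (720), FM05 (630).
Sum: 720 + 630 = 1350.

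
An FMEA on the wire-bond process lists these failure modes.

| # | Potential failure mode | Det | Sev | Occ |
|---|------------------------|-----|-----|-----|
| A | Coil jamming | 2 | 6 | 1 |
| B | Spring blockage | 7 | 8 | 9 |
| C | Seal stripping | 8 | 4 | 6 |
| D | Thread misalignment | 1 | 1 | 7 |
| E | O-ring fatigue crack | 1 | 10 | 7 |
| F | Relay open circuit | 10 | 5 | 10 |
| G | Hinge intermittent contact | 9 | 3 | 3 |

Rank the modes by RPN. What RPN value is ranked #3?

RPN = Severity × Occurrence × Detection:
  A: 6 × 1 × 2 = 12
  B: 8 × 9 × 7 = 504
  C: 4 × 6 × 8 = 192
  D: 1 × 7 × 1 = 7
  E: 10 × 7 × 1 = 70
  F: 5 × 10 × 10 = 500
  G: 3 × 3 × 9 = 81
Sorted descending: 504, 500, 192, 81, 70, 12, 7.
The third-highest RPN is 192 (C).

192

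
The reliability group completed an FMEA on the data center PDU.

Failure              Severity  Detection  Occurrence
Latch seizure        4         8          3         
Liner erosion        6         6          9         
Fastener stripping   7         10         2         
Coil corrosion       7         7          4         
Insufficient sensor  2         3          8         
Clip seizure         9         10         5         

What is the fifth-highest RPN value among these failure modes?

96

RPN = Severity × Occurrence × Detection:
  Latch seizure: 4 × 3 × 8 = 96
  Liner erosion: 6 × 9 × 6 = 324
  Fastener stripping: 7 × 2 × 10 = 140
  Coil corrosion: 7 × 4 × 7 = 196
  Insufficient sensor: 2 × 8 × 3 = 48
  Clip seizure: 9 × 5 × 10 = 450
Sorted descending: 450, 324, 196, 140, 96, 48.
The fifth-highest RPN is 96 (Latch seizure).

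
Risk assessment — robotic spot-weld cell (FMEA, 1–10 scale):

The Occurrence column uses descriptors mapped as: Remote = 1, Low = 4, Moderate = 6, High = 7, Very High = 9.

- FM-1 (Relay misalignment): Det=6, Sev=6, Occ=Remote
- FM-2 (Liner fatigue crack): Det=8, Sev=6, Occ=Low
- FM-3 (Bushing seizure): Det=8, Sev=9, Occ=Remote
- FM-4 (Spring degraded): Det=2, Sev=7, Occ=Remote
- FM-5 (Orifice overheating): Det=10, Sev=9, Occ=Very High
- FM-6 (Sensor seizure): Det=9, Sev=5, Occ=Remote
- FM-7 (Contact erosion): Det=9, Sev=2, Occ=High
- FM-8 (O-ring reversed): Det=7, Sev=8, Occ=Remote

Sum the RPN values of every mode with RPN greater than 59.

1200

RPN = Severity × Occurrence × Detection:
  FM-1: 6 × 1 × 6 = 36
  FM-2: 6 × 4 × 8 = 192
  FM-3: 9 × 1 × 8 = 72
  FM-4: 7 × 1 × 2 = 14
  FM-5: 9 × 9 × 10 = 810
  FM-6: 5 × 1 × 9 = 45
  FM-7: 2 × 7 × 9 = 126
  FM-8: 8 × 1 × 7 = 56
RPN > 59: FM-2 (192), FM-3 (72), FM-5 (810), FM-7 (126).
Sum: 192 + 72 + 810 + 126 = 1200.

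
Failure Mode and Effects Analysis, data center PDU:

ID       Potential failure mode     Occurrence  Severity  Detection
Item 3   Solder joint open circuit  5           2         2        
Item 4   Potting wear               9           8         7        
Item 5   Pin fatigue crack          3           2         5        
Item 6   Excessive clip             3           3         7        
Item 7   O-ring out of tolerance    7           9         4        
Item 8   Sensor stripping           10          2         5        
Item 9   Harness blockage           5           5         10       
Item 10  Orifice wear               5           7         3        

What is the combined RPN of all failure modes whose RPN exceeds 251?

RPN = Severity × Occurrence × Detection:
  Item 3: 2 × 5 × 2 = 20
  Item 4: 8 × 9 × 7 = 504
  Item 5: 2 × 3 × 5 = 30
  Item 6: 3 × 3 × 7 = 63
  Item 7: 9 × 7 × 4 = 252
  Item 8: 2 × 10 × 5 = 100
  Item 9: 5 × 5 × 10 = 250
  Item 10: 7 × 5 × 3 = 105
RPN > 251: Item 4 (504), Item 7 (252).
Sum: 504 + 252 = 756.

756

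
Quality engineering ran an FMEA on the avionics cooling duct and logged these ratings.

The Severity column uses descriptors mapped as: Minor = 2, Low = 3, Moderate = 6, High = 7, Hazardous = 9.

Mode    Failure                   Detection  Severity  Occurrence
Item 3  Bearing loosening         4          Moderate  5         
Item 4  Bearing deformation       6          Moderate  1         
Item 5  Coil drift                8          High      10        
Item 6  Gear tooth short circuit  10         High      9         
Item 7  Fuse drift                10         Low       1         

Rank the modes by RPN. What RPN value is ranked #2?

560

RPN = Severity × Occurrence × Detection:
  Item 3: 6 × 5 × 4 = 120
  Item 4: 6 × 1 × 6 = 36
  Item 5: 7 × 10 × 8 = 560
  Item 6: 7 × 9 × 10 = 630
  Item 7: 3 × 1 × 10 = 30
Sorted descending: 630, 560, 120, 36, 30.
The second-highest RPN is 560 (Item 5).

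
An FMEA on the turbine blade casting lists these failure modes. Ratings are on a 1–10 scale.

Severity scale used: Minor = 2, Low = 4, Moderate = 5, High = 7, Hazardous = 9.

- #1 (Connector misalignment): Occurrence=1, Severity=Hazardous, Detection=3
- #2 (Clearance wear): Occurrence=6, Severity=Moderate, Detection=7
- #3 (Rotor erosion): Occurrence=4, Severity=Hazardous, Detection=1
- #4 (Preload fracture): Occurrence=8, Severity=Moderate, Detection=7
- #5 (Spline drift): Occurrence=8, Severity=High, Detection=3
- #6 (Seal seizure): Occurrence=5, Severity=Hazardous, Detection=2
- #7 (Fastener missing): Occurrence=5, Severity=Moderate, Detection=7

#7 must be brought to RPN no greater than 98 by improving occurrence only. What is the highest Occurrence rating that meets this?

#7: S=5, O=5, D=7 → current RPN = 175.
Fixed product = 35. Need 35 × O ≤ 98, so O ≤ 98/35 = 2.80.
Maximum integer Occurrence rating = 2 (gives RPN 70; O=3 would give 105 > 98).

2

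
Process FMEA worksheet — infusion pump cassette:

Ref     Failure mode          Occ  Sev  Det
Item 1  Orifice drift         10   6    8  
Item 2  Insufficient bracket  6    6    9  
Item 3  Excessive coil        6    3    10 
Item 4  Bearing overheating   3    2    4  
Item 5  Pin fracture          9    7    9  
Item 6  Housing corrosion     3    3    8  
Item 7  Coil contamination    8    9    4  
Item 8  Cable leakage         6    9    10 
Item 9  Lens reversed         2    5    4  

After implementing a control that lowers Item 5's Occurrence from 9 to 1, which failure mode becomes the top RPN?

Item 8

RPN = Severity × Occurrence × Detection:
  Item 1: 6 × 10 × 8 = 480
  Item 2: 6 × 6 × 9 = 324
  Item 3: 3 × 6 × 10 = 180
  Item 4: 2 × 3 × 4 = 24
  Item 5: 7 × 9 × 9 = 567
  Item 6: 3 × 3 × 8 = 72
  Item 7: 9 × 8 × 4 = 288
  Item 8: 9 × 6 × 10 = 540
  Item 9: 5 × 2 × 4 = 40
After action: Item 5 → 7 × 1 × 9 = 63.
Revised RPNs: Item 8=540, Item 1=480, Item 2=324, Item 7=288, Item 3=180, Item 6=72, Item 5=63, Item 9=40, Item 4=24.
Highest is now Item 8 (540).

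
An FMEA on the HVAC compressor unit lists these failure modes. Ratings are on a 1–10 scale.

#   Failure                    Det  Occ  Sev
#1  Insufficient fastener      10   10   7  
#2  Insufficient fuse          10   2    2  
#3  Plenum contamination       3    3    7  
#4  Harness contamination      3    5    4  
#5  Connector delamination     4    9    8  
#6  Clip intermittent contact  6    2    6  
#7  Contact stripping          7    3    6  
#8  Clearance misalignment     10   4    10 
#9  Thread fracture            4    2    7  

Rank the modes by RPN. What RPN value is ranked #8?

56

RPN = Severity × Occurrence × Detection:
  #1: 7 × 10 × 10 = 700
  #2: 2 × 2 × 10 = 40
  #3: 7 × 3 × 3 = 63
  #4: 4 × 5 × 3 = 60
  #5: 8 × 9 × 4 = 288
  #6: 6 × 2 × 6 = 72
  #7: 6 × 3 × 7 = 126
  #8: 10 × 4 × 10 = 400
  #9: 7 × 2 × 4 = 56
Sorted descending: 700, 400, 288, 126, 72, 63, 60, 56, 40.
The eighth-highest RPN is 56 (#9).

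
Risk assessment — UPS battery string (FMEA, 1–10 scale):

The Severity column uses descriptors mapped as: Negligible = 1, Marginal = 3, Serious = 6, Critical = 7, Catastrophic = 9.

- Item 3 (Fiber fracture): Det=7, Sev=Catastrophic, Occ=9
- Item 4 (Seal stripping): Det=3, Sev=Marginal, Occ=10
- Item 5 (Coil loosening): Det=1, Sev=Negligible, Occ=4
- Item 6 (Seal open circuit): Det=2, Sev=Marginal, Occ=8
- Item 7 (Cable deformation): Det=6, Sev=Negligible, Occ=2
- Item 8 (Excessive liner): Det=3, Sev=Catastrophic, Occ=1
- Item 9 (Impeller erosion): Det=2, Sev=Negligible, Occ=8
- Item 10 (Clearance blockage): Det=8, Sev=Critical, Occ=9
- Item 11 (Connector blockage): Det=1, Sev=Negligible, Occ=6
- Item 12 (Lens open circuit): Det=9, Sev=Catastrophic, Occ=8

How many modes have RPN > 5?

RPN = Severity × Occurrence × Detection:
  Item 3: 9 × 9 × 7 = 567
  Item 4: 3 × 10 × 3 = 90
  Item 5: 1 × 4 × 1 = 4
  Item 6: 3 × 8 × 2 = 48
  Item 7: 1 × 2 × 6 = 12
  Item 8: 9 × 1 × 3 = 27
  Item 9: 1 × 8 × 2 = 16
  Item 10: 7 × 9 × 8 = 504
  Item 11: 1 × 6 × 1 = 6
  Item 12: 9 × 8 × 9 = 648
Modes with RPN > 5: Item 3 (567), Item 4 (90), Item 6 (48), Item 7 (12), Item 8 (27), Item 9 (16), Item 10 (504), Item 11 (6), Item 12 (648) → 9.

9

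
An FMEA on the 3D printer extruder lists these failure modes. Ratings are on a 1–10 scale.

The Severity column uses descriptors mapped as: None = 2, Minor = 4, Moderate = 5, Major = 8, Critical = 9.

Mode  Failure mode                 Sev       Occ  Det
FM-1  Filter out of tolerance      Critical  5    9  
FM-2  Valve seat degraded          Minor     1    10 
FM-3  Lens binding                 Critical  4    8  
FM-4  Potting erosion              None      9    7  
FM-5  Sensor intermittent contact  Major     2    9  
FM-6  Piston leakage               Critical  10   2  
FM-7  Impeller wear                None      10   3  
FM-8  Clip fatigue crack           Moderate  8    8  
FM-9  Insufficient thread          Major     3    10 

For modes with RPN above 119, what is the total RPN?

1703

RPN = Severity × Occurrence × Detection:
  FM-1: 9 × 5 × 9 = 405
  FM-2: 4 × 1 × 10 = 40
  FM-3: 9 × 4 × 8 = 288
  FM-4: 2 × 9 × 7 = 126
  FM-5: 8 × 2 × 9 = 144
  FM-6: 9 × 10 × 2 = 180
  FM-7: 2 × 10 × 3 = 60
  FM-8: 5 × 8 × 8 = 320
  FM-9: 8 × 3 × 10 = 240
RPN > 119: FM-1 (405), FM-3 (288), FM-4 (126), FM-5 (144), FM-6 (180), FM-8 (320), FM-9 (240).
Sum: 405 + 288 + 126 + 144 + 180 + 320 + 240 = 1703.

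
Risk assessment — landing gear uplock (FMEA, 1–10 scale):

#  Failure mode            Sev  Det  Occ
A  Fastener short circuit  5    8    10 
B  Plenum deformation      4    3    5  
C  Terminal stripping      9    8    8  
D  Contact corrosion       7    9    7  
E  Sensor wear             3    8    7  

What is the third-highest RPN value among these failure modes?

400

RPN = Severity × Occurrence × Detection:
  A: 5 × 10 × 8 = 400
  B: 4 × 5 × 3 = 60
  C: 9 × 8 × 8 = 576
  D: 7 × 7 × 9 = 441
  E: 3 × 7 × 8 = 168
Sorted descending: 576, 441, 400, 168, 60.
The third-highest RPN is 400 (A).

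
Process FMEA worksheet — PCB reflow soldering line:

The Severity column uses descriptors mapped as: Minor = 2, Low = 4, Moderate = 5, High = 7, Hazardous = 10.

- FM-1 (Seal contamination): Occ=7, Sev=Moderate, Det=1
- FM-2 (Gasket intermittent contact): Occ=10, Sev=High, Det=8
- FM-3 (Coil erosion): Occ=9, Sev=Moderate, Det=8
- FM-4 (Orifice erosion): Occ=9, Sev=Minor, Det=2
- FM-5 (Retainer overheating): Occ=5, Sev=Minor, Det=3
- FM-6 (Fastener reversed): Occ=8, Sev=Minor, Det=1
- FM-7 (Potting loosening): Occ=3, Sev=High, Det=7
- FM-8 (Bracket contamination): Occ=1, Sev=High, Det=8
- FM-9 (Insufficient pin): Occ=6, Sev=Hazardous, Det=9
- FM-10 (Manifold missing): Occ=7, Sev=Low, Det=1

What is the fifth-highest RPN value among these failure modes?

RPN = Severity × Occurrence × Detection:
  FM-1: 5 × 7 × 1 = 35
  FM-2: 7 × 10 × 8 = 560
  FM-3: 5 × 9 × 8 = 360
  FM-4: 2 × 9 × 2 = 36
  FM-5: 2 × 5 × 3 = 30
  FM-6: 2 × 8 × 1 = 16
  FM-7: 7 × 3 × 7 = 147
  FM-8: 7 × 1 × 8 = 56
  FM-9: 10 × 6 × 9 = 540
  FM-10: 4 × 7 × 1 = 28
Sorted descending: 560, 540, 360, 147, 56, 36, 35, 30, 28, 16.
The fifth-highest RPN is 56 (FM-8).

56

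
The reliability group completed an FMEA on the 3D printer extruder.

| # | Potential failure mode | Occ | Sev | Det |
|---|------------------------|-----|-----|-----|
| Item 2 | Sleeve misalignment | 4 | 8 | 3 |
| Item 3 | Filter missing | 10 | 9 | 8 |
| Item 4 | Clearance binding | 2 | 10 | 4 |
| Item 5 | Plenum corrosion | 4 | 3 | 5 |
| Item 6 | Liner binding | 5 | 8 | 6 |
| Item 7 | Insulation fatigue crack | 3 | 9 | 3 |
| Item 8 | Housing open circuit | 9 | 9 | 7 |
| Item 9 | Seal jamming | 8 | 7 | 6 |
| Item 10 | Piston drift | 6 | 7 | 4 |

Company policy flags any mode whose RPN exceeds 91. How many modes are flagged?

6

RPN = Severity × Occurrence × Detection:
  Item 2: 8 × 4 × 3 = 96
  Item 3: 9 × 10 × 8 = 720
  Item 4: 10 × 2 × 4 = 80
  Item 5: 3 × 4 × 5 = 60
  Item 6: 8 × 5 × 6 = 240
  Item 7: 9 × 3 × 3 = 81
  Item 8: 9 × 9 × 7 = 567
  Item 9: 7 × 8 × 6 = 336
  Item 10: 7 × 6 × 4 = 168
Modes with RPN > 91: Item 2 (96), Item 3 (720), Item 6 (240), Item 8 (567), Item 9 (336), Item 10 (168) → 6.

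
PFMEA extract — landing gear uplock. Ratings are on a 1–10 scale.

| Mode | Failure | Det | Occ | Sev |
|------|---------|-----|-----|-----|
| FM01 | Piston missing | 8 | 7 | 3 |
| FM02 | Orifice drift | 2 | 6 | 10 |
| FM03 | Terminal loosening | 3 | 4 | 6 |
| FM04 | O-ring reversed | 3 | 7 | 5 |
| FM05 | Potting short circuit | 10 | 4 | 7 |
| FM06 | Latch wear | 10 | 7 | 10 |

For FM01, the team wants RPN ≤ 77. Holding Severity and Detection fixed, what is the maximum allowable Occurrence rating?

3

FM01: S=3, O=7, D=8 → current RPN = 168.
Fixed product = 24. Need 24 × O ≤ 77, so O ≤ 77/24 = 3.21.
Maximum integer Occurrence rating = 3 (gives RPN 72; O=4 would give 96 > 77).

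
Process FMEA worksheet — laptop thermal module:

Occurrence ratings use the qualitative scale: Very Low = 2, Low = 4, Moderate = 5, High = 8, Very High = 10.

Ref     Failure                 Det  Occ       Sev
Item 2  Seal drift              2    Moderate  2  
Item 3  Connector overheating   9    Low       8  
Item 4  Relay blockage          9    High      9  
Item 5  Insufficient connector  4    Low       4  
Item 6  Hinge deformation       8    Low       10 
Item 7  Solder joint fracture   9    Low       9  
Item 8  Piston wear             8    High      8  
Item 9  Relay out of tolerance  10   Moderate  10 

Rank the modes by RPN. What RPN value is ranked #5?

320

RPN = Severity × Occurrence × Detection:
  Item 2: 2 × 5 × 2 = 20
  Item 3: 8 × 4 × 9 = 288
  Item 4: 9 × 8 × 9 = 648
  Item 5: 4 × 4 × 4 = 64
  Item 6: 10 × 4 × 8 = 320
  Item 7: 9 × 4 × 9 = 324
  Item 8: 8 × 8 × 8 = 512
  Item 9: 10 × 5 × 10 = 500
Sorted descending: 648, 512, 500, 324, 320, 288, 64, 20.
The fifth-highest RPN is 320 (Item 6).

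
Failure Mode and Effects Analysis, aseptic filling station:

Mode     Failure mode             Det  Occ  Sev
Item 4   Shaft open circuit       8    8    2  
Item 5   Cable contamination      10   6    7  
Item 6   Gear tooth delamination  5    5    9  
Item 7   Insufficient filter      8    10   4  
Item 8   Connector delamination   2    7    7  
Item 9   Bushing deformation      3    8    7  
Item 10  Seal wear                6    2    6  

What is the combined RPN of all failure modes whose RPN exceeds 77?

1359

RPN = Severity × Occurrence × Detection:
  Item 4: 2 × 8 × 8 = 128
  Item 5: 7 × 6 × 10 = 420
  Item 6: 9 × 5 × 5 = 225
  Item 7: 4 × 10 × 8 = 320
  Item 8: 7 × 7 × 2 = 98
  Item 9: 7 × 8 × 3 = 168
  Item 10: 6 × 2 × 6 = 72
RPN > 77: Item 4 (128), Item 5 (420), Item 6 (225), Item 7 (320), Item 8 (98), Item 9 (168).
Sum: 128 + 420 + 225 + 320 + 98 + 168 = 1359.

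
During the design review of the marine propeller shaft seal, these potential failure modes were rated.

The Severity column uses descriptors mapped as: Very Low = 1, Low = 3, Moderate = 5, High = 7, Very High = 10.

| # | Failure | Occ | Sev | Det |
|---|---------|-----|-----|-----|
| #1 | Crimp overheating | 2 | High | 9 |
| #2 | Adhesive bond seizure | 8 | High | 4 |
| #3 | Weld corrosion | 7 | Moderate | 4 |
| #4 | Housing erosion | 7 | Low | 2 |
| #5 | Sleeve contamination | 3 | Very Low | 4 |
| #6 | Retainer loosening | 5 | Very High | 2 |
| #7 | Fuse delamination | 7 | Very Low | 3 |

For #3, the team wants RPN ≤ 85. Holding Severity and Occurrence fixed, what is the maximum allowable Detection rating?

#3: S=5, O=7, D=4 → current RPN = 140.
Fixed product = 35. Need 35 × D ≤ 85, so D ≤ 85/35 = 2.43.
Maximum integer Detection rating = 2 (gives RPN 70; D=3 would give 105 > 85).

2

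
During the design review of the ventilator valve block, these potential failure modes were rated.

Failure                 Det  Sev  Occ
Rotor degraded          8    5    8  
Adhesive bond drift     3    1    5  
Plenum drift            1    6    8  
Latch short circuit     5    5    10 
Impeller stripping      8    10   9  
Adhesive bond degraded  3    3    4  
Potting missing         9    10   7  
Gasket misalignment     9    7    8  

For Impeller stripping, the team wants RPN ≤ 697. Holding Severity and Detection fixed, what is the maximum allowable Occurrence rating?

8

Impeller stripping: S=10, O=9, D=8 → current RPN = 720.
Fixed product = 80. Need 80 × O ≤ 697, so O ≤ 697/80 = 8.71.
Maximum integer Occurrence rating = 8 (gives RPN 640; O=9 would give 720 > 697).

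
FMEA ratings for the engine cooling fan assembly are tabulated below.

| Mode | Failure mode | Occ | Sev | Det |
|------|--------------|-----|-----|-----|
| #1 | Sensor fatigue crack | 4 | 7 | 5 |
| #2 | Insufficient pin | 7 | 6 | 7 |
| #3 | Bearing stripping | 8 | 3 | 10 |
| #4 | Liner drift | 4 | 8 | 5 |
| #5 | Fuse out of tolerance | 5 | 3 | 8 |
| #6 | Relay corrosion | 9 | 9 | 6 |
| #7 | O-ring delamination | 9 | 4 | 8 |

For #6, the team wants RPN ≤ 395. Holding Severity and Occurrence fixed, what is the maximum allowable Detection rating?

#6: S=9, O=9, D=6 → current RPN = 486.
Fixed product = 81. Need 81 × D ≤ 395, so D ≤ 395/81 = 4.88.
Maximum integer Detection rating = 4 (gives RPN 324; D=5 would give 405 > 395).

4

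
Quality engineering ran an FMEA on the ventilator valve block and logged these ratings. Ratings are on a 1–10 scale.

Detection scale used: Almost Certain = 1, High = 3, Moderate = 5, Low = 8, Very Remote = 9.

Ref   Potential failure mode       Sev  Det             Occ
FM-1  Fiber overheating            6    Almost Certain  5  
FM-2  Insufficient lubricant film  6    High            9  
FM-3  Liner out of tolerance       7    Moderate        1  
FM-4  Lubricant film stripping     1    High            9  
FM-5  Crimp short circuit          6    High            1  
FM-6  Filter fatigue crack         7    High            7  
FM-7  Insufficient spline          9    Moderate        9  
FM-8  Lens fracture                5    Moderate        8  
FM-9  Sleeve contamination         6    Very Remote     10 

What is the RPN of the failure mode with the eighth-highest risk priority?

RPN = Severity × Occurrence × Detection:
  FM-1: 6 × 5 × 1 = 30
  FM-2: 6 × 9 × 3 = 162
  FM-3: 7 × 1 × 5 = 35
  FM-4: 1 × 9 × 3 = 27
  FM-5: 6 × 1 × 3 = 18
  FM-6: 7 × 7 × 3 = 147
  FM-7: 9 × 9 × 5 = 405
  FM-8: 5 × 8 × 5 = 200
  FM-9: 6 × 10 × 9 = 540
Sorted descending: 540, 405, 200, 162, 147, 35, 30, 27, 18.
The eighth-highest RPN is 27 (FM-4).

27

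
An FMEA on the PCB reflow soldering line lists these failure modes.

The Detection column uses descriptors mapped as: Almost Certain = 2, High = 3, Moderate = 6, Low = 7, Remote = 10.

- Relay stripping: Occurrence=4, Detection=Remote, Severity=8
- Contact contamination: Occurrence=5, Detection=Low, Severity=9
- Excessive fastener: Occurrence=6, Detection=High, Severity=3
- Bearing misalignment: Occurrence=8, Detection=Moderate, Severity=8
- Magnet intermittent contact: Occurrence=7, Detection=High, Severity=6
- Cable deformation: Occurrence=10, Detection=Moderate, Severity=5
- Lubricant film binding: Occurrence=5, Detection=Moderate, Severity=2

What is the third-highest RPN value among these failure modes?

315

RPN = Severity × Occurrence × Detection:
  Relay stripping: 8 × 4 × 10 = 320
  Contact contamination: 9 × 5 × 7 = 315
  Excessive fastener: 3 × 6 × 3 = 54
  Bearing misalignment: 8 × 8 × 6 = 384
  Magnet intermittent contact: 6 × 7 × 3 = 126
  Cable deformation: 5 × 10 × 6 = 300
  Lubricant film binding: 2 × 5 × 6 = 60
Sorted descending: 384, 320, 315, 300, 126, 60, 54.
The third-highest RPN is 315 (Contact contamination).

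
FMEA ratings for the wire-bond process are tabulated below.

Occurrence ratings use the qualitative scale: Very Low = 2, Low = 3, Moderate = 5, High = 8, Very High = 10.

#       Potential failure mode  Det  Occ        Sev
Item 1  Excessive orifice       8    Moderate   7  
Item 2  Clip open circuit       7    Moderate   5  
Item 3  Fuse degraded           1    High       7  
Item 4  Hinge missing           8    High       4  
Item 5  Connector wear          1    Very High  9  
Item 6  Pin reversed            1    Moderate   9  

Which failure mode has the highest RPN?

Item 1

RPN = Severity × Occurrence × Detection:
  Item 1: 7 × 5 × 8 = 280
  Item 2: 5 × 5 × 7 = 175
  Item 3: 7 × 8 × 1 = 56
  Item 4: 4 × 8 × 8 = 256
  Item 5: 9 × 10 × 1 = 90
  Item 6: 9 × 5 × 1 = 45
Highest RPN is 280 → Item 1.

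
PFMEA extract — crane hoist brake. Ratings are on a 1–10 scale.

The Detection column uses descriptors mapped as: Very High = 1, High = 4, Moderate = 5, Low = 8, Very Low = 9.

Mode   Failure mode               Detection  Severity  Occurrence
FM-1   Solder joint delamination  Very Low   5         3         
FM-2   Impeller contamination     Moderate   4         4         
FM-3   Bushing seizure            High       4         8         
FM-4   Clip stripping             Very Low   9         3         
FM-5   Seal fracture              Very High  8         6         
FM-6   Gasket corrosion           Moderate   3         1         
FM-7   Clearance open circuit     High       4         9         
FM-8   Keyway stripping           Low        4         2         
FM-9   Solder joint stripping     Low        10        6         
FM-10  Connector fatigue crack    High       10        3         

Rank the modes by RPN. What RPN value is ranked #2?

RPN = Severity × Occurrence × Detection:
  FM-1: 5 × 3 × 9 = 135
  FM-2: 4 × 4 × 5 = 80
  FM-3: 4 × 8 × 4 = 128
  FM-4: 9 × 3 × 9 = 243
  FM-5: 8 × 6 × 1 = 48
  FM-6: 3 × 1 × 5 = 15
  FM-7: 4 × 9 × 4 = 144
  FM-8: 4 × 2 × 8 = 64
  FM-9: 10 × 6 × 8 = 480
  FM-10: 10 × 3 × 4 = 120
Sorted descending: 480, 243, 144, 135, 128, 120, 80, 64, 48, 15.
The second-highest RPN is 243 (FM-4).

243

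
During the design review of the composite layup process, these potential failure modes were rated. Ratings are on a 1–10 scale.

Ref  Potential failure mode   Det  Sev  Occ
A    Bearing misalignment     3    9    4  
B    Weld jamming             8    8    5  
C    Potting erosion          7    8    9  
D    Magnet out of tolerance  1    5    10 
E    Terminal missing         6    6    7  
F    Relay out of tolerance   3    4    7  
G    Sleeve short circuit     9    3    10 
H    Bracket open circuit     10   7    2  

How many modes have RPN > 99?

6

RPN = Severity × Occurrence × Detection:
  A: 9 × 4 × 3 = 108
  B: 8 × 5 × 8 = 320
  C: 8 × 9 × 7 = 504
  D: 5 × 10 × 1 = 50
  E: 6 × 7 × 6 = 252
  F: 4 × 7 × 3 = 84
  G: 3 × 10 × 9 = 270
  H: 7 × 2 × 10 = 140
Modes with RPN > 99: A (108), B (320), C (504), E (252), G (270), H (140) → 6.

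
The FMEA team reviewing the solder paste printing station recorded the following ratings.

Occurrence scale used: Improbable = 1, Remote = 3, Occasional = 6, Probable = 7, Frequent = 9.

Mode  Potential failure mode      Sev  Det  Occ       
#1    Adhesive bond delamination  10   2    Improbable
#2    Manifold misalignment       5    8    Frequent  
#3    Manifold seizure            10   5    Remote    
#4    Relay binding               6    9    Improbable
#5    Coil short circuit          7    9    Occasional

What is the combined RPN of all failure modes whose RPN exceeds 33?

RPN = Severity × Occurrence × Detection:
  #1: 10 × 1 × 2 = 20
  #2: 5 × 9 × 8 = 360
  #3: 10 × 3 × 5 = 150
  #4: 6 × 1 × 9 = 54
  #5: 7 × 6 × 9 = 378
RPN > 33: #2 (360), #3 (150), #4 (54), #5 (378).
Sum: 360 + 150 + 54 + 378 = 942.

942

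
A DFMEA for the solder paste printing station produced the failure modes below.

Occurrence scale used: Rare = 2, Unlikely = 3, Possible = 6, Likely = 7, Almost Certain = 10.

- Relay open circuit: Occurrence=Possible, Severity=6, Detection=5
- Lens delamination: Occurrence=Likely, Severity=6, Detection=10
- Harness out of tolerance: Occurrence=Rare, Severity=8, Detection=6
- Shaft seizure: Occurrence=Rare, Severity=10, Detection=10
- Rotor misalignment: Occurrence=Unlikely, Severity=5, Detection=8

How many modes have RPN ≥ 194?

RPN = Severity × Occurrence × Detection:
  Relay open circuit: 6 × 6 × 5 = 180
  Lens delamination: 6 × 7 × 10 = 420
  Harness out of tolerance: 8 × 2 × 6 = 96
  Shaft seizure: 10 × 2 × 10 = 200
  Rotor misalignment: 5 × 3 × 8 = 120
Modes with RPN ≥ 194: Lens delamination (420), Shaft seizure (200) → 2.

2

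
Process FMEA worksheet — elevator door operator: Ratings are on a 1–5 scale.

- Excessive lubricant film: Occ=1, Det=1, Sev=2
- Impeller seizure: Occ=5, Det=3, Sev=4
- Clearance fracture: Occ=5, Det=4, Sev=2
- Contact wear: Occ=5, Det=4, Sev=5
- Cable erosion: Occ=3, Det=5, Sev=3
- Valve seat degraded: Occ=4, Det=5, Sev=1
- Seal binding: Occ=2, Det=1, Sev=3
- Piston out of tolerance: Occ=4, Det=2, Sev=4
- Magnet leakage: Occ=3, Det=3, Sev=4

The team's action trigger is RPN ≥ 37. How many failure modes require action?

4

RPN = Severity × Occurrence × Detection:
  Excessive lubricant film: 2 × 1 × 1 = 2
  Impeller seizure: 4 × 5 × 3 = 60
  Clearance fracture: 2 × 5 × 4 = 40
  Contact wear: 5 × 5 × 4 = 100
  Cable erosion: 3 × 3 × 5 = 45
  Valve seat degraded: 1 × 4 × 5 = 20
  Seal binding: 3 × 2 × 1 = 6
  Piston out of tolerance: 4 × 4 × 2 = 32
  Magnet leakage: 4 × 3 × 3 = 36
Modes with RPN ≥ 37: Impeller seizure (60), Clearance fracture (40), Contact wear (100), Cable erosion (45) → 4.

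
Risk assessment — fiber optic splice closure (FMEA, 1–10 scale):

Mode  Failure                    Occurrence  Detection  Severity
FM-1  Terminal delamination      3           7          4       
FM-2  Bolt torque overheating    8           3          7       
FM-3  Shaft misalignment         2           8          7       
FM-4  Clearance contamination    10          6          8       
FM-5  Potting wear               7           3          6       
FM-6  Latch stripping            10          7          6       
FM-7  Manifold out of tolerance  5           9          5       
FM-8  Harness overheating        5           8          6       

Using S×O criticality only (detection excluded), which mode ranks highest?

Criticality = Severity × Occurrence:
  FM-1: 4 × 3 = 12
  FM-2: 7 × 8 = 56
  FM-3: 7 × 2 = 14
  FM-4: 8 × 10 = 80
  FM-5: 6 × 7 = 42
  FM-6: 6 × 10 = 60
  FM-7: 5 × 5 = 25
  FM-8: 6 × 5 = 30
Highest criticality is 80 → FM-4.

FM-4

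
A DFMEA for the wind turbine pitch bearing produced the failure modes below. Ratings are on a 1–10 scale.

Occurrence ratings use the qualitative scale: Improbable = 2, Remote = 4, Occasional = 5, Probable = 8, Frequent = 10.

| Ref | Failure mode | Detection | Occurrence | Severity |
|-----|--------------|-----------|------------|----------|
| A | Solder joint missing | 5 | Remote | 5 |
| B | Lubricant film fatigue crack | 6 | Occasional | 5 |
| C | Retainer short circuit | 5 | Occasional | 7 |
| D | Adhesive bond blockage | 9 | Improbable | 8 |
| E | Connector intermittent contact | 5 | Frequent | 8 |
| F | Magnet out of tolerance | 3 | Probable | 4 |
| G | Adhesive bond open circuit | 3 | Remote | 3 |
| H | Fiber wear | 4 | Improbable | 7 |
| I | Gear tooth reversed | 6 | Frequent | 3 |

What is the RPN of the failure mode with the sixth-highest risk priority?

100

RPN = Severity × Occurrence × Detection:
  A: 5 × 4 × 5 = 100
  B: 5 × 5 × 6 = 150
  C: 7 × 5 × 5 = 175
  D: 8 × 2 × 9 = 144
  E: 8 × 10 × 5 = 400
  F: 4 × 8 × 3 = 96
  G: 3 × 4 × 3 = 36
  H: 7 × 2 × 4 = 56
  I: 3 × 10 × 6 = 180
Sorted descending: 400, 180, 175, 150, 144, 100, 96, 56, 36.
The sixth-highest RPN is 100 (A).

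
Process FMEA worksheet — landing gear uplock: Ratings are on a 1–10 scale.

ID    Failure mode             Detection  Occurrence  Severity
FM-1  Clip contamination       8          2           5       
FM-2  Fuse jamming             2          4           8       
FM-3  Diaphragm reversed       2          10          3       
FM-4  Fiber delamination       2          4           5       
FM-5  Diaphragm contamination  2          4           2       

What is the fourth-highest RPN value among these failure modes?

RPN = Severity × Occurrence × Detection:
  FM-1: 5 × 2 × 8 = 80
  FM-2: 8 × 4 × 2 = 64
  FM-3: 3 × 10 × 2 = 60
  FM-4: 5 × 4 × 2 = 40
  FM-5: 2 × 4 × 2 = 16
Sorted descending: 80, 64, 60, 40, 16.
The fourth-highest RPN is 40 (FM-4).

40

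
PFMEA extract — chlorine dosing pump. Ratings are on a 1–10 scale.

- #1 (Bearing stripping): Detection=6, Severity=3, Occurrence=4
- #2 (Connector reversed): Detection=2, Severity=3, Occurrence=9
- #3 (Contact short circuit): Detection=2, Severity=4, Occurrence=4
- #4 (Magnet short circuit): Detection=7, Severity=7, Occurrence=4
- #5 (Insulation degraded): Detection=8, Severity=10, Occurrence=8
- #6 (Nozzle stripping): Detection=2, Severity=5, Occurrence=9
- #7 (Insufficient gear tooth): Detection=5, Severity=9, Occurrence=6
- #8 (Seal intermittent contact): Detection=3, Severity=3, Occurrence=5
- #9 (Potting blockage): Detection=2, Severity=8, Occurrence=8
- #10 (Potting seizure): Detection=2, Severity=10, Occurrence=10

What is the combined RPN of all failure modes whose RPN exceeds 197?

1110

RPN = Severity × Occurrence × Detection:
  #1: 3 × 4 × 6 = 72
  #2: 3 × 9 × 2 = 54
  #3: 4 × 4 × 2 = 32
  #4: 7 × 4 × 7 = 196
  #5: 10 × 8 × 8 = 640
  #6: 5 × 9 × 2 = 90
  #7: 9 × 6 × 5 = 270
  #8: 3 × 5 × 3 = 45
  #9: 8 × 8 × 2 = 128
  #10: 10 × 10 × 2 = 200
RPN > 197: #5 (640), #7 (270), #10 (200).
Sum: 640 + 270 + 200 = 1110.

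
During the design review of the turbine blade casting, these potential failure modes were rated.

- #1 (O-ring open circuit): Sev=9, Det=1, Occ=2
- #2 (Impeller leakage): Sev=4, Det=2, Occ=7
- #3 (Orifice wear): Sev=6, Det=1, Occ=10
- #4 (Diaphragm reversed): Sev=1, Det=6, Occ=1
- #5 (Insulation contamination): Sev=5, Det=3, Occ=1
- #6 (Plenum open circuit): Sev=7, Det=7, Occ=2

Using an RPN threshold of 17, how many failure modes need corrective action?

RPN = Severity × Occurrence × Detection:
  #1: 9 × 2 × 1 = 18
  #2: 4 × 7 × 2 = 56
  #3: 6 × 10 × 1 = 60
  #4: 1 × 1 × 6 = 6
  #5: 5 × 1 × 3 = 15
  #6: 7 × 2 × 7 = 98
Modes with RPN ≥ 17: #1 (18), #2 (56), #3 (60), #6 (98) → 4.

4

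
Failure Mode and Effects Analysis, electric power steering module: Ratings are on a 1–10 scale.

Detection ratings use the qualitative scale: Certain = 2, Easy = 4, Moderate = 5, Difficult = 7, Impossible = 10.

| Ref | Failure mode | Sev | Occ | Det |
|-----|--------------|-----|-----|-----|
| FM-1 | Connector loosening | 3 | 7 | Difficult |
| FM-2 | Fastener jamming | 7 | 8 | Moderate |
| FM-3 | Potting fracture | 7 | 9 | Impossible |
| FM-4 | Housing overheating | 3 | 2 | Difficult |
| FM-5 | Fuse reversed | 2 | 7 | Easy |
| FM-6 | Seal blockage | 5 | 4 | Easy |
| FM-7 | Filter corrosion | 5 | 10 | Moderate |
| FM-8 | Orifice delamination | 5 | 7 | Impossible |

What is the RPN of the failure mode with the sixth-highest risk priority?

80

RPN = Severity × Occurrence × Detection:
  FM-1: 3 × 7 × 7 = 147
  FM-2: 7 × 8 × 5 = 280
  FM-3: 7 × 9 × 10 = 630
  FM-4: 3 × 2 × 7 = 42
  FM-5: 2 × 7 × 4 = 56
  FM-6: 5 × 4 × 4 = 80
  FM-7: 5 × 10 × 5 = 250
  FM-8: 5 × 7 × 10 = 350
Sorted descending: 630, 350, 280, 250, 147, 80, 56, 42.
The sixth-highest RPN is 80 (FM-6).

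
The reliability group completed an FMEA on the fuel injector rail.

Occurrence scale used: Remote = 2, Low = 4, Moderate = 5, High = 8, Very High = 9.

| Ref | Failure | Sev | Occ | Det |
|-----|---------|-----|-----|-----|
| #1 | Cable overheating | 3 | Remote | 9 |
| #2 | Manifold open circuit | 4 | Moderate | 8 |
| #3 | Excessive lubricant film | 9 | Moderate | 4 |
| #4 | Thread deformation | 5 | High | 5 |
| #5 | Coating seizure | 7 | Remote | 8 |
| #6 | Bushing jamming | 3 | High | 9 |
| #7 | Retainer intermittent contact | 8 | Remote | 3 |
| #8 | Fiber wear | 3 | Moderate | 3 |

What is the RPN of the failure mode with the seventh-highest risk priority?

48

RPN = Severity × Occurrence × Detection:
  #1: 3 × 2 × 9 = 54
  #2: 4 × 5 × 8 = 160
  #3: 9 × 5 × 4 = 180
  #4: 5 × 8 × 5 = 200
  #5: 7 × 2 × 8 = 112
  #6: 3 × 8 × 9 = 216
  #7: 8 × 2 × 3 = 48
  #8: 3 × 5 × 3 = 45
Sorted descending: 216, 200, 180, 160, 112, 54, 48, 45.
The seventh-highest RPN is 48 (#7).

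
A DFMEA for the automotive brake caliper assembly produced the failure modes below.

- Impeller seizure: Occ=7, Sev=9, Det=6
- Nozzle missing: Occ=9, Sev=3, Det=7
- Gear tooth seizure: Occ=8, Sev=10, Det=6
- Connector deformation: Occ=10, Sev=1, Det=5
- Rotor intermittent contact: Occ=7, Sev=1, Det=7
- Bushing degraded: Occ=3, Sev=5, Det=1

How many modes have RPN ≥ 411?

RPN = Severity × Occurrence × Detection:
  Impeller seizure: 9 × 7 × 6 = 378
  Nozzle missing: 3 × 9 × 7 = 189
  Gear tooth seizure: 10 × 8 × 6 = 480
  Connector deformation: 1 × 10 × 5 = 50
  Rotor intermittent contact: 1 × 7 × 7 = 49
  Bushing degraded: 5 × 3 × 1 = 15
Modes with RPN ≥ 411: Gear tooth seizure (480) → 1.

1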